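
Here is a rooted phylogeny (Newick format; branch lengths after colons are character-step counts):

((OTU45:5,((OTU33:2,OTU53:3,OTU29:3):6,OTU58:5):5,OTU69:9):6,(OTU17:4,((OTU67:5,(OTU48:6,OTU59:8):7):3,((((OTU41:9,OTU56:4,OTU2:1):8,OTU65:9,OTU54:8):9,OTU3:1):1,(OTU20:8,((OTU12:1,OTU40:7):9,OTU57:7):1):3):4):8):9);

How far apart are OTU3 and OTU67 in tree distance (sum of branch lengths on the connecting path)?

The path runs OTU3 → … → MRCA → … → OTU67; the MRCA is the node subtending ((OTU67,(OTU48,OTU59)),((((OTU41,OTU56,OTU2),OTU65,OTU54),OTU3),(OTU20,((OTU12,OTU40),OTU57)))).
Branch lengths along that path: 1 + 1 + 4 + 3 + 5 = 14.

14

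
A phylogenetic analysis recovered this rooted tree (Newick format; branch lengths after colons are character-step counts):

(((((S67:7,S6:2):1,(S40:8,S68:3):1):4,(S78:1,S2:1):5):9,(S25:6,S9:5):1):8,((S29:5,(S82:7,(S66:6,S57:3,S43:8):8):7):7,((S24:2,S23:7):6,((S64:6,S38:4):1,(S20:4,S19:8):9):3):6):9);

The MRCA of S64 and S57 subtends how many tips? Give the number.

The MRCA of S64 and S57 is the node subtending ((S29,(S82,(S66,S57,S43))),((S24,S23),((S64,S38),(S20,S19)))).
That clade contains 11 terminal taxa: S19, S20, S23, S24, S29, S38, S43, S57, S64, S66, S82.

11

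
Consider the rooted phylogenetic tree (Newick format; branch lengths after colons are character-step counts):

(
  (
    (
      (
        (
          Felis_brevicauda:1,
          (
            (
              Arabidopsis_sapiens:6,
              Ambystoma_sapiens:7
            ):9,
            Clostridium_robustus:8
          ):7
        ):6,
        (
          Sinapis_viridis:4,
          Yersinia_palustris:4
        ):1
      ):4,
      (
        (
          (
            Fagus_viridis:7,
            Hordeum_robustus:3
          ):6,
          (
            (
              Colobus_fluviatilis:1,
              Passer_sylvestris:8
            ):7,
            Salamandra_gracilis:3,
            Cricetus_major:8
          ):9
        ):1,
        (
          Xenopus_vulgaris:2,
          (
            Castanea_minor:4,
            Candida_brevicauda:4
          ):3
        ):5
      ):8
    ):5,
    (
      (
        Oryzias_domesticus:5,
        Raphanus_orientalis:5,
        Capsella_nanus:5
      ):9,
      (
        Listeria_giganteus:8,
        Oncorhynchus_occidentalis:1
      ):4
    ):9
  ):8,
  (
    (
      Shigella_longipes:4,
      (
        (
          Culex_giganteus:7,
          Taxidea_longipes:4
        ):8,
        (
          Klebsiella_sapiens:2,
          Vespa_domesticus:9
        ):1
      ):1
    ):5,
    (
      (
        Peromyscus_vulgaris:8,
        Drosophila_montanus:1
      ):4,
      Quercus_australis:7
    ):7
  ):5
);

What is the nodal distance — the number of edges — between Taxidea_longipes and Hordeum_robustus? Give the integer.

The MRCA of Taxidea_longipes and Hordeum_robustus is the root of the tree.
From Taxidea_longipes up to that node: 5 branches. From Hordeum_robustus up to the same node: 6 branches. Total: 5 + 6 = 11.

11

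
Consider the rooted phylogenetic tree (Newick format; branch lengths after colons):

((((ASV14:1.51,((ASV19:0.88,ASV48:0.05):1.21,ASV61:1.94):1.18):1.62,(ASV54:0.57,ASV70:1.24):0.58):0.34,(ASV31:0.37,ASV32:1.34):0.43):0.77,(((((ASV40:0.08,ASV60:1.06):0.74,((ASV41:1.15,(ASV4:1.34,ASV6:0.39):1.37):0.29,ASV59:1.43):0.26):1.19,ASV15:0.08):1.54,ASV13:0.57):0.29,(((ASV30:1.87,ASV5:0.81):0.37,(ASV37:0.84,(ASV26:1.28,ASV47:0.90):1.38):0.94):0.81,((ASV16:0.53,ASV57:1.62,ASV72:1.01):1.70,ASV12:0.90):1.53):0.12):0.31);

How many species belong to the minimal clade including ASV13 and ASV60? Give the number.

The MRCA of ASV13 and ASV60 is the node subtending ((((ASV40,ASV60),((ASV41,(ASV4,ASV6)),ASV59)),ASV15),ASV13).
That clade contains 8 terminal taxa: ASV13, ASV15, ASV4, ASV40, ASV41, ASV59, ASV6, ASV60.

8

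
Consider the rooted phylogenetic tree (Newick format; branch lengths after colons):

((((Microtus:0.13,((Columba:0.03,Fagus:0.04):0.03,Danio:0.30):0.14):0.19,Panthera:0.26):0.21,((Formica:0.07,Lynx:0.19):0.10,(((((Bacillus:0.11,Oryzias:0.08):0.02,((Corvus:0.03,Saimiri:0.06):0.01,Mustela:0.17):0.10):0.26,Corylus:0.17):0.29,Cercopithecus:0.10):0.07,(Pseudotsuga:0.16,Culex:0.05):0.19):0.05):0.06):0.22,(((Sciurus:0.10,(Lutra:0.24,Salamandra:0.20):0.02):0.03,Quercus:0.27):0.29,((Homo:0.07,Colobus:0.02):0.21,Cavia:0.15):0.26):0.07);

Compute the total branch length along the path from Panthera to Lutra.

1.34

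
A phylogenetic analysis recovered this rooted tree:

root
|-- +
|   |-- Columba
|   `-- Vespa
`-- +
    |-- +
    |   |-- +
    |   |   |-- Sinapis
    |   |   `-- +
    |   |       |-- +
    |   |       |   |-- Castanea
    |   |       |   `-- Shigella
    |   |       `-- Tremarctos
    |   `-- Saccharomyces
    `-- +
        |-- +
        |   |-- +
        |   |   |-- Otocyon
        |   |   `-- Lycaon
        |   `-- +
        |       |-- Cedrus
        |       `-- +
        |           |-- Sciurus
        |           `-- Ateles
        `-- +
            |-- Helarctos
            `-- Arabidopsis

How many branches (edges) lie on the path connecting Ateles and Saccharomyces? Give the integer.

The MRCA of Ateles and Saccharomyces is the node subtending (((Sinapis,((Castanea,Shigella),Tremarctos)),Saccharomyces),(((Otocyon,Lycaon),(Cedrus,(Sciurus,Ateles))),(Helarctos,Arabidopsis))).
From Ateles up to that node: 5 branches. From Saccharomyces up to the same node: 2 branches. Total: 5 + 2 = 7.

7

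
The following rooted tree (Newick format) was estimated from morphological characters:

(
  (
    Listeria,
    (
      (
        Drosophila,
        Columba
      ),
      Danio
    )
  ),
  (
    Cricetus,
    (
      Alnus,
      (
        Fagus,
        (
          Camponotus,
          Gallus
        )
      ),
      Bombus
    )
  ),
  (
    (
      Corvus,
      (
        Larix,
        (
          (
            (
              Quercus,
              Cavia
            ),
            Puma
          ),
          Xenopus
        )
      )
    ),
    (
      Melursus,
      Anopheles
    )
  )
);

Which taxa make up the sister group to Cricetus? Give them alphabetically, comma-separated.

Cricetus attaches to the tree at the node subtending (Cricetus,(Alnus,(Fagus,(Camponotus,Gallus)),Bombus)).
The other lineage descending from that same node — the sister group — is (Alnus,(Fagus,(Camponotus,Gallus)),Bombus); its 5 tips in alphabetical order are the answer.

Alnus, Bombus, Camponotus, Fagus, Gallus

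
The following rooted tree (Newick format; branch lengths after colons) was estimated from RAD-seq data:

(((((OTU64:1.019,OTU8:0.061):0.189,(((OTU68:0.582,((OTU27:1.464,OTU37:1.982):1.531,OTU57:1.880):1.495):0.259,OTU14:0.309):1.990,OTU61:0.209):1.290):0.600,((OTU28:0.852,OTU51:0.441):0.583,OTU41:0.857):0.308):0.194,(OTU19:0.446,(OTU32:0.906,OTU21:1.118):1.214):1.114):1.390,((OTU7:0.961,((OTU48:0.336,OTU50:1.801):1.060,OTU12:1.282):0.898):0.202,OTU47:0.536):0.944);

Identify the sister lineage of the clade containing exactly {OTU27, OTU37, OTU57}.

OTU68

The clade containing exactly {OTU27, OTU37, OTU57} attaches to the tree at the node subtending (OTU68,((OTU27,OTU37),OTU57)).
The other lineage descending from that same node — the sister group — is the single tip OTU68.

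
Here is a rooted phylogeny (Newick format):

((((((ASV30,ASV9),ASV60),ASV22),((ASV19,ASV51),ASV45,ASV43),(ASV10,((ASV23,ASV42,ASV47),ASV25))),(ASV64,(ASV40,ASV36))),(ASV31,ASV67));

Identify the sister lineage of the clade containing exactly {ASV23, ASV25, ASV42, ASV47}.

ASV10

The clade containing exactly {ASV23, ASV25, ASV42, ASV47} attaches to the tree at the node subtending (ASV10,((ASV23,ASV42,ASV47),ASV25)).
The other lineage descending from that same node — the sister group — is the single tip ASV10.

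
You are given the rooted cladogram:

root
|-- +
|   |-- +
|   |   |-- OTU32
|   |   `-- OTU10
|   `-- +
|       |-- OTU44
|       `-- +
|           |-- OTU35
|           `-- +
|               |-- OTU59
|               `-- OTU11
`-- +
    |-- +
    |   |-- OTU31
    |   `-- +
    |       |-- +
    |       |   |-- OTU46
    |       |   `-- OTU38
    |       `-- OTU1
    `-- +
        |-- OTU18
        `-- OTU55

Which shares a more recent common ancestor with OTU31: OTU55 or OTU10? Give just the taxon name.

The MRCA of OTU31 and OTU55 subtends ((OTU31,((OTU46,OTU38),OTU1)),(OTU18,OTU55)) (6 taxa).
The MRCA of OTU31 and OTU10 is the root, subtending the entire tree (12 taxa).
The first is nested inside the second, so OTU31 shares a more recent common ancestor with OTU55.

OTU55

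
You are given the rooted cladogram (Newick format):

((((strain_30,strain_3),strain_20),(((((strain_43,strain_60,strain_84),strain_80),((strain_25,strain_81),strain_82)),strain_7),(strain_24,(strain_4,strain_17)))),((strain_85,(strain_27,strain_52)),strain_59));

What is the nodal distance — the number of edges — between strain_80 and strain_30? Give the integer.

The MRCA of strain_80 and strain_30 is the node subtending (((strain_30,strain_3),strain_20),(((((strain_43,strain_60,strain_84),strain_80),((strain_25,strain_81),strain_82)),strain_7),(strain_24,(strain_4,strain_17)))).
From strain_80 up to that node: 5 branches. From strain_30 up to the same node: 3 branches. Total: 5 + 3 = 8.

8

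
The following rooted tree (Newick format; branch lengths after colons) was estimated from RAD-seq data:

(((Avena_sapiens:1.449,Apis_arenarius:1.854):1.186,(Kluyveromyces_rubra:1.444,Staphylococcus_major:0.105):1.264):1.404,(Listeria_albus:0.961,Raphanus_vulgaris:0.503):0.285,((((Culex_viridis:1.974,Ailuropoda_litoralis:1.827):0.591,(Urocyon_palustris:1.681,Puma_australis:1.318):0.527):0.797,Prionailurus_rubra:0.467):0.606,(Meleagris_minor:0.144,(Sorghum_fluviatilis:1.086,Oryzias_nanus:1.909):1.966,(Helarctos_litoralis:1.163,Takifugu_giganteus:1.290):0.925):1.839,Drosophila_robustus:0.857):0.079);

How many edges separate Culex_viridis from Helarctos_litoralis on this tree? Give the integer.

The MRCA of Culex_viridis and Helarctos_litoralis is the node subtending ((((Culex_viridis,Ailuropoda_litoralis),(Urocyon_palustris,Puma_australis)),Prionailurus_rubra),(Meleagris_minor,(Sorghum_fluviatilis,Oryzias_nanus),(Helarctos_litoralis,Takifugu_giganteus)),Drosophila_robustus).
From Culex_viridis up to that node: 4 branches. From Helarctos_litoralis up to the same node: 3 branches. Total: 4 + 3 = 7.

7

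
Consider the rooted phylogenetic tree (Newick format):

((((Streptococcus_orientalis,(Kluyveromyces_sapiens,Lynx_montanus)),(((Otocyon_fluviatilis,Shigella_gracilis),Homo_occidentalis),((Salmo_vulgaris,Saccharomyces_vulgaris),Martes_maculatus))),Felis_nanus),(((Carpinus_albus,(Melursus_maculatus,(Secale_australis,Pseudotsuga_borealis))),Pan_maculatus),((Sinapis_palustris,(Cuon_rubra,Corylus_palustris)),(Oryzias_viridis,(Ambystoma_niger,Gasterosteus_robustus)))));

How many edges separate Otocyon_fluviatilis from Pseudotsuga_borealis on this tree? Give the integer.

12

The MRCA of Otocyon_fluviatilis and Pseudotsuga_borealis is the root of the tree.
From Otocyon_fluviatilis up to that node: 6 branches. From Pseudotsuga_borealis up to the same node: 6 branches. Total: 6 + 6 = 12.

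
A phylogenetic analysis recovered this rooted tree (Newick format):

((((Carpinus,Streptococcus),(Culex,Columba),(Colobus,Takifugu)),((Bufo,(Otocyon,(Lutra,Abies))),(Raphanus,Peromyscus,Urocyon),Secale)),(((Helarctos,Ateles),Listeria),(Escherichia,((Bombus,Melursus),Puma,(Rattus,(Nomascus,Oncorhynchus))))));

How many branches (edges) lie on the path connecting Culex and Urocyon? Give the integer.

6

The MRCA of Culex and Urocyon is the node subtending (((Carpinus,Streptococcus),(Culex,Columba),(Colobus,Takifugu)),((Bufo,(Otocyon,(Lutra,Abies))),(Raphanus,Peromyscus,Urocyon),Secale)).
From Culex up to that node: 3 branches. From Urocyon up to the same node: 3 branches. Total: 3 + 3 = 6.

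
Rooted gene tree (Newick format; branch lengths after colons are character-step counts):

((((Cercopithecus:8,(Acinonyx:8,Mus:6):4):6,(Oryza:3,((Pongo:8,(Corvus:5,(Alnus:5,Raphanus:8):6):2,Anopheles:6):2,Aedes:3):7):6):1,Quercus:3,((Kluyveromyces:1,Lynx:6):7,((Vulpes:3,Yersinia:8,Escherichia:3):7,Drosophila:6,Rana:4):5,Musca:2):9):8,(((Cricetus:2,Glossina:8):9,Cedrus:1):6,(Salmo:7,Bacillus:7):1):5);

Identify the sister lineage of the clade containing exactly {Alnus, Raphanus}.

Corvus

The clade containing exactly {Alnus, Raphanus} attaches to the tree at the node subtending (Corvus,(Alnus,Raphanus)).
The other lineage descending from that same node — the sister group — is the single tip Corvus.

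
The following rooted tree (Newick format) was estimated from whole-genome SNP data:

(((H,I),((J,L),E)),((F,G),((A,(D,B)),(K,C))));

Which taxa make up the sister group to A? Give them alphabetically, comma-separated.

B, D

A attaches to the tree at the node subtending (A,(D,B)).
The other lineage descending from that same node — the sister group — is (D,B); its 2 tips in alphabetical order are the answer.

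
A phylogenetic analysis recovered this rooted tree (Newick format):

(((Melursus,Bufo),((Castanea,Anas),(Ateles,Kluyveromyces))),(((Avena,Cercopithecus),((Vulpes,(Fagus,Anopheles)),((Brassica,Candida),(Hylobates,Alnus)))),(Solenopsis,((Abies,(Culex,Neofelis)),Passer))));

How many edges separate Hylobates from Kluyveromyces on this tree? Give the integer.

The MRCA of Hylobates and Kluyveromyces is the root of the tree.
From Hylobates up to that node: 6 branches. From Kluyveromyces up to the same node: 4 branches. Total: 6 + 4 = 10.

10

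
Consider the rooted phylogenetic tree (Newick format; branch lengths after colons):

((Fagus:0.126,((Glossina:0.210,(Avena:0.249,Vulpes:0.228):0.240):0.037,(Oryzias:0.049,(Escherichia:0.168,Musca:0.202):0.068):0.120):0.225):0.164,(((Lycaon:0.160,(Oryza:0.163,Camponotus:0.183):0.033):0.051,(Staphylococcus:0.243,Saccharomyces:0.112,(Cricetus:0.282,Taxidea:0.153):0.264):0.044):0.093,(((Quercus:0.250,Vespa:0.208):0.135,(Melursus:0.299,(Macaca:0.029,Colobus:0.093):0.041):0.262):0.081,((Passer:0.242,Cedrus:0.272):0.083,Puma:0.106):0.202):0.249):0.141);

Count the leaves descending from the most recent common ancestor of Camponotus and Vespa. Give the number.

15

The MRCA of Camponotus and Vespa is the node subtending (((Lycaon,(Oryza,Camponotus)),(Staphylococcus,Saccharomyces,(Cricetus,Taxidea))),(((Quercus,Vespa),(Melursus,(Macaca,Colobus))),((Passer,Cedrus),Puma))).
That clade contains 15 terminal taxa: Camponotus, Cedrus, Colobus, Cricetus, Lycaon, Macaca, Melursus, Oryza, Passer, Puma, Quercus, Saccharomyces, Staphylococcus, Taxidea, Vespa.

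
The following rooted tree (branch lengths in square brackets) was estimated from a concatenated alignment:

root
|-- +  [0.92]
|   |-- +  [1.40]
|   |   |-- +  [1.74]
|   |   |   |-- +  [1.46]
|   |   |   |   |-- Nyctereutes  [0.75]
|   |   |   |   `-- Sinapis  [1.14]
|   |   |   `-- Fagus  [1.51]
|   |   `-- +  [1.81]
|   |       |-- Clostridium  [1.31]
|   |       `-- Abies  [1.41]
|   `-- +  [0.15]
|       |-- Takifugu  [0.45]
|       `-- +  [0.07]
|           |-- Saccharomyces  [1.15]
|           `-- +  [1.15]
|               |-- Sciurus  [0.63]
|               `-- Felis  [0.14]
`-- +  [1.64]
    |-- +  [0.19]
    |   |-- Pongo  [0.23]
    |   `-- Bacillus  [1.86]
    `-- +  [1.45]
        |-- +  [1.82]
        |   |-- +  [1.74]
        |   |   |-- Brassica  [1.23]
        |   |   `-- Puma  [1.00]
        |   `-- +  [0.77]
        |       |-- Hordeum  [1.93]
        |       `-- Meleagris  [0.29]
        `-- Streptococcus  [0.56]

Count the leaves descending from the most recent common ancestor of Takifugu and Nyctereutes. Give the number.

9

The MRCA of Takifugu and Nyctereutes is the node subtending ((((Nyctereutes,Sinapis),Fagus),(Clostridium,Abies)),(Takifugu,(Saccharomyces,(Sciurus,Felis)))).
That clade contains 9 terminal taxa: Abies, Clostridium, Fagus, Felis, Nyctereutes, Saccharomyces, Sciurus, Sinapis, Takifugu.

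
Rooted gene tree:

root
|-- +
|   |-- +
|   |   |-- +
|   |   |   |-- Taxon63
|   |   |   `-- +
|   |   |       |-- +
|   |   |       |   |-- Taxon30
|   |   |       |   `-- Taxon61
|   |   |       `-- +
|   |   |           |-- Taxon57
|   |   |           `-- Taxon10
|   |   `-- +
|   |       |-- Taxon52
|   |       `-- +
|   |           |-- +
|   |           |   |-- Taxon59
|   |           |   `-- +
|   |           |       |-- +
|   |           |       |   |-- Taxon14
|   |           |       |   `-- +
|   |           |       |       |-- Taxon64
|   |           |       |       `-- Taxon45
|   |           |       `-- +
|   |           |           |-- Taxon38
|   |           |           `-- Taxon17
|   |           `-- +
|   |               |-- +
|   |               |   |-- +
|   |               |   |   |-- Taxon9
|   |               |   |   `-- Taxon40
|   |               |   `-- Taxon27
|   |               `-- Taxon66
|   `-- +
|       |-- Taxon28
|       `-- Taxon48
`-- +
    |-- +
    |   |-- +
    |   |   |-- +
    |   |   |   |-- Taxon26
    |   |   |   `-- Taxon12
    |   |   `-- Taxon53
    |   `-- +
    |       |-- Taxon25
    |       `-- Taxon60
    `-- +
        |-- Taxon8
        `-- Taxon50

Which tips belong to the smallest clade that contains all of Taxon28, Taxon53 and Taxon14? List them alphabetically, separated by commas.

Taxon10, Taxon12, Taxon14, Taxon17, Taxon25, Taxon26, Taxon27, Taxon28, Taxon30, Taxon38, Taxon40, Taxon45, Taxon48, Taxon50, Taxon52, Taxon53, Taxon57, Taxon59, Taxon60, Taxon61, Taxon63, Taxon64, Taxon66, Taxon8, Taxon9

Tracing Taxon28: it sits inside (Taxon28,Taxon48).
Tracing Taxon53: it sits inside ((Taxon26,Taxon12),Taxon53).
Tracing Taxon14: it sits inside (Taxon14,(Taxon64,Taxon45)).
The smallest clade enclosing all 3 is the whole tree (their MRCA is the root), so the answer is all 25 tips in alphabetical order.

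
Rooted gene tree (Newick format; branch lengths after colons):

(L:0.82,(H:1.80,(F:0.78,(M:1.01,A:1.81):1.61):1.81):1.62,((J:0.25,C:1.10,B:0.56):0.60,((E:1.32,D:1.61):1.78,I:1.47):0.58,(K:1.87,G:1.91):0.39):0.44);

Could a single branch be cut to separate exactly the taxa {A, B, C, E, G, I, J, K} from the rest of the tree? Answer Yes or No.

No

The MRCA of the listed taxa is the root, so the smallest clade containing them is the whole tree.
That clade also contains D, F, H, L, M, which are not in the proposed group, so the group is not monophyletic.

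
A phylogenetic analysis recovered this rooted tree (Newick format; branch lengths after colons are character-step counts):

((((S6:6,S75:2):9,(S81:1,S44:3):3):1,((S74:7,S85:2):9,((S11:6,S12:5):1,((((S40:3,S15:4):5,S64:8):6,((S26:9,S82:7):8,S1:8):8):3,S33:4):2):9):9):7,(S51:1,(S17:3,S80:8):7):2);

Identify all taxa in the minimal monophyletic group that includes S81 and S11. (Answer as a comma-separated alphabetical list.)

Tracing S81: it sits inside (S81,S44).
Tracing S11: it sits inside (S11,S12).
The smallest clade enclosing both is (((S6,S75),(S81,S44)),((S74,S85),((S11,S12),((((S40,S15),S64),((S26,S82),S1)),S33)))); the answer is its 15 terminal taxa in alphabetical order.

S1, S11, S12, S15, S26, S33, S40, S44, S6, S64, S74, S75, S81, S82, S85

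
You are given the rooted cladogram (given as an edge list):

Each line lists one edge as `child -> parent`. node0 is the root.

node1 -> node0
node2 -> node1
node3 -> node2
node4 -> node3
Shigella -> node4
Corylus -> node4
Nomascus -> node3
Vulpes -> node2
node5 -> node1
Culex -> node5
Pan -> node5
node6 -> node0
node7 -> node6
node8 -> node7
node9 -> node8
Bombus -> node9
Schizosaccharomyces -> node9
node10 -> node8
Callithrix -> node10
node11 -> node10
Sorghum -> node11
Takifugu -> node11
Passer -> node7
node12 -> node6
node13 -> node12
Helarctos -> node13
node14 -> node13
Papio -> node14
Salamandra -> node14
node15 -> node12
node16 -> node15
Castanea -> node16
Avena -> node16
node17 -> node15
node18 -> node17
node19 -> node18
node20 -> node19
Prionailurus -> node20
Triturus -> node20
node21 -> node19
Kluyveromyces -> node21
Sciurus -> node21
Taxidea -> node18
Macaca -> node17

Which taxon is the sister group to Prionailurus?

Prionailurus attaches to the tree at the node subtending (Prionailurus,Triturus).
The other lineage descending from that same node — the sister group — is the single tip Triturus.

Triturus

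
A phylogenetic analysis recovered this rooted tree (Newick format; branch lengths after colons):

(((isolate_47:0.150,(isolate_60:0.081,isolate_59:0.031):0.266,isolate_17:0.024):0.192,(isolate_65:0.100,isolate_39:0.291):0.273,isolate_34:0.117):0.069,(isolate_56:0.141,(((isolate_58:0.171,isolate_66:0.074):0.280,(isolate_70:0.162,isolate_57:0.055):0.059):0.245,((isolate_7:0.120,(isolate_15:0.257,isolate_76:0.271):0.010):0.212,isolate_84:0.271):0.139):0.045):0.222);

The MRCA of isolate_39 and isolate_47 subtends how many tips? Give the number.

The MRCA of isolate_39 and isolate_47 is the node subtending ((isolate_47,(isolate_60,isolate_59),isolate_17),(isolate_65,isolate_39),isolate_34).
That clade contains 7 terminal taxa: isolate_17, isolate_34, isolate_39, isolate_47, isolate_59, isolate_60, isolate_65.

7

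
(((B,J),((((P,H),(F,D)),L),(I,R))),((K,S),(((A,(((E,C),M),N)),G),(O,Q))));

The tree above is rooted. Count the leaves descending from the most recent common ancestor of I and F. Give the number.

The MRCA of I and F is the node subtending ((((P,H),(F,D)),L),(I,R)).
That clade contains 7 terminal taxa: D, F, H, I, L, P, R.

7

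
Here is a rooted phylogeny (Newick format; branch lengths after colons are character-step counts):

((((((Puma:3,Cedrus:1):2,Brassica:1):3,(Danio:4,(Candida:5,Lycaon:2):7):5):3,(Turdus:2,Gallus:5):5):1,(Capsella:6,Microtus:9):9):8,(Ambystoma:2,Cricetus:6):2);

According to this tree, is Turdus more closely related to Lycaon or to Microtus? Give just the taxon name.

Lycaon

The MRCA of Turdus and Lycaon subtends ((((Puma,Cedrus),Brassica),(Danio,(Candida,Lycaon))),(Turdus,Gallus)) (8 taxa).
The MRCA of Turdus and Microtus subtends (((((Puma,Cedrus),Brassica),(Danio,(Candida,Lycaon))),(Turdus,Gallus)),(Capsella,Microtus)) (10 taxa).
The first is nested inside the second, so Turdus shares a more recent common ancestor with Lycaon.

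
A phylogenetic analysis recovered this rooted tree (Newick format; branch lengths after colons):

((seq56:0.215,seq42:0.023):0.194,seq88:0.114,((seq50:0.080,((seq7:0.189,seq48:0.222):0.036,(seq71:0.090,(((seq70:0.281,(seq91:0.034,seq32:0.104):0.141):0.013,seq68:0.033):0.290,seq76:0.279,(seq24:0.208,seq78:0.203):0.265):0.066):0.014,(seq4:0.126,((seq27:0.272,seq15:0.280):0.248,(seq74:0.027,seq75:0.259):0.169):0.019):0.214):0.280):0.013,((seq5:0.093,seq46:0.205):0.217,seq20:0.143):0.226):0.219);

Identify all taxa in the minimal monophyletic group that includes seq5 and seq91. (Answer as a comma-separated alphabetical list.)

Tracing seq5: it sits inside (seq5,seq46).
Tracing seq91: it sits inside (seq91,seq32).
The smallest clade enclosing both is ((seq50,((seq7,seq48),(seq71,(((seq70,(seq91,seq32)),seq68),seq76,(seq24,seq78))),(seq4,((seq27,seq15),(seq74,seq75))))),((seq5,seq46),seq20)); the answer is its 19 terminal taxa in alphabetical order.

seq15, seq20, seq24, seq27, seq32, seq4, seq46, seq48, seq5, seq50, seq68, seq7, seq70, seq71, seq74, seq75, seq76, seq78, seq91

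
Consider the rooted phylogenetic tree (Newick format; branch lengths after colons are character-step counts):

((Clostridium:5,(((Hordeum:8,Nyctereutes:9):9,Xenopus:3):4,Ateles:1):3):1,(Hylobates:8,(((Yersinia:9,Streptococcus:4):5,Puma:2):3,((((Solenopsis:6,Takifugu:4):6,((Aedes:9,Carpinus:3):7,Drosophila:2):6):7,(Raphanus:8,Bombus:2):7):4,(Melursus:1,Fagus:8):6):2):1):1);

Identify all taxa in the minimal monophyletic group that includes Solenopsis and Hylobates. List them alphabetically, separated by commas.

Tracing Solenopsis: it sits inside (Solenopsis,Takifugu).
Tracing Hylobates: it sits inside (Hylobates,(((Yersinia,Streptococcus),Puma),((((Solenopsis,Takifugu),((Aedes,Carpinus),Drosophila)),(Raphanus,Bombus)),(Melursus,Fagus)))).
The smallest clade enclosing both is (Hylobates,(((Yersinia,Streptococcus),Puma),((((Solenopsis,Takifugu),((Aedes,Carpinus),Drosophila)),(Raphanus,Bombus)),(Melursus,Fagus)))); the answer is its 13 terminal taxa in alphabetical order.

Aedes, Bombus, Carpinus, Drosophila, Fagus, Hylobates, Melursus, Puma, Raphanus, Solenopsis, Streptococcus, Takifugu, Yersinia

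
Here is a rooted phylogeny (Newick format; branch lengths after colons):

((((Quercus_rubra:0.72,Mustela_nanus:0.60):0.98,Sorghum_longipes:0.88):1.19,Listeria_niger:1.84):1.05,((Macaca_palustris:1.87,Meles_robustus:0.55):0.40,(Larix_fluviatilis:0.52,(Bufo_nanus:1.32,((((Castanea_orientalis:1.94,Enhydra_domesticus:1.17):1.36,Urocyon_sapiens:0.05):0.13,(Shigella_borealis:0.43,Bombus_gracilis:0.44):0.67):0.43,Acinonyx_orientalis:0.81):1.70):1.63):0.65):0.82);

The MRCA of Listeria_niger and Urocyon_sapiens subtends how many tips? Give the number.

The MRCA of Listeria_niger and Urocyon_sapiens is the root, so the clade is the entire tree.
That clade contains 14 terminal taxa: Acinonyx_orientalis, Bombus_gracilis, Bufo_nanus, Castanea_orientalis, Enhydra_domesticus, Larix_fluviatilis, Listeria_niger, Macaca_palustris, Meles_robustus, Mustela_nanus, Quercus_rubra, Shigella_borealis, Sorghum_longipes, Urocyon_sapiens.

14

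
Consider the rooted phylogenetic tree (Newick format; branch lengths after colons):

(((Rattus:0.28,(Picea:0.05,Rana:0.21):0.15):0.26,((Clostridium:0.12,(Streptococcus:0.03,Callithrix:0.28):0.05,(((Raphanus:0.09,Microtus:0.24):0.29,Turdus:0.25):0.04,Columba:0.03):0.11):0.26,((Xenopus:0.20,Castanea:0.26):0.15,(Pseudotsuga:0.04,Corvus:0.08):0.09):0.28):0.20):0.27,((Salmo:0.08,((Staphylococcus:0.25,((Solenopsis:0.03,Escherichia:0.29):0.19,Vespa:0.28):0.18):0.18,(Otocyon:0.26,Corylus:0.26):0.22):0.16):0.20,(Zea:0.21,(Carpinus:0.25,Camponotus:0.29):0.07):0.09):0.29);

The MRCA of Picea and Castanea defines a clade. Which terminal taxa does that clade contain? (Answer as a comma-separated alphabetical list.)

Callithrix, Castanea, Clostridium, Columba, Corvus, Microtus, Picea, Pseudotsuga, Rana, Raphanus, Rattus, Streptococcus, Turdus, Xenopus

Tracing Picea: it sits inside (Picea,Rana).
Tracing Castanea: it sits inside (Xenopus,Castanea).
The smallest clade enclosing both is ((Rattus,(Picea,Rana)),((Clostridium,(Streptococcus,Callithrix),(((Raphanus,Microtus),Turdus),Columba)),((Xenopus,Castanea),(Pseudotsuga,Corvus)))); the answer is its 14 terminal taxa in alphabetical order.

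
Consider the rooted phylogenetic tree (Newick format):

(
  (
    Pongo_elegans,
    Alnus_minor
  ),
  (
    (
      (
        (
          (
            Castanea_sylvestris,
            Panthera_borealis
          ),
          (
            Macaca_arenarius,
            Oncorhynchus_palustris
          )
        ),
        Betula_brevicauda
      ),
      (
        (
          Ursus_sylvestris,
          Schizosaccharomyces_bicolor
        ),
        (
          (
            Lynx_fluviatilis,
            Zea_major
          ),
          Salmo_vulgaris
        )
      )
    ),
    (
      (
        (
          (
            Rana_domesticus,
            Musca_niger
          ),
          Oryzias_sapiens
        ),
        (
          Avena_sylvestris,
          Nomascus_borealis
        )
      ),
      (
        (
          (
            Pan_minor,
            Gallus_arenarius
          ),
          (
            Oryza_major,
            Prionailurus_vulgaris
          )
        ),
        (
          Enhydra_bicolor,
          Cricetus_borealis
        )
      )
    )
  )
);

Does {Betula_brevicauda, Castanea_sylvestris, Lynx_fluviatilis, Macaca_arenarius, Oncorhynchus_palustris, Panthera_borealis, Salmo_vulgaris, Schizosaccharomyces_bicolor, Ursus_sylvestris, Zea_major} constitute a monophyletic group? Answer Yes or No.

Yes

The most recent common ancestor of these taxa subtends ((((Castanea_sylvestris,Panthera_borealis),(Macaca_arenarius,Oncorhynchus_palustris)),Betula_brevicauda),((Ursus_sylvestris,Schizosaccharomyces_bicolor),((Lynx_fluviatilis,Zea_major),Salmo_vulgaris))).
That clade has exactly 10 tips — every listed taxon and nothing else — so the group is monophyletic.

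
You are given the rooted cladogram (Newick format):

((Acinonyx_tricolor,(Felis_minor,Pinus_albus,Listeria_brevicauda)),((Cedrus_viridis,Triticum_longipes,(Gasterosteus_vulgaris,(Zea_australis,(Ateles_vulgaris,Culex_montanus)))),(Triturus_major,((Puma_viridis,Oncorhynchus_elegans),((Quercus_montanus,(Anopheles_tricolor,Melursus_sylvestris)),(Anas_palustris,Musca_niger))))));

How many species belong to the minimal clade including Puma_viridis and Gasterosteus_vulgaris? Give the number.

The MRCA of Puma_viridis and Gasterosteus_vulgaris is the node subtending ((Cedrus_viridis,Triticum_longipes,(Gasterosteus_vulgaris,(Zea_australis,(Ateles_vulgaris,Culex_montanus)))),(Triturus_major,((Puma_viridis,Oncorhynchus_elegans),((Quercus_montanus,(Anopheles_tricolor,Melursus_sylvestris)),(Anas_palustris,Musca_niger))))).
That clade contains 14 terminal taxa: Anas_palustris, Anopheles_tricolor, Ateles_vulgaris, Cedrus_viridis, Culex_montanus, Gasterosteus_vulgaris, Melursus_sylvestris, Musca_niger, Oncorhynchus_elegans, Puma_viridis, Quercus_montanus, Triticum_longipes, Triturus_major, Zea_australis.

14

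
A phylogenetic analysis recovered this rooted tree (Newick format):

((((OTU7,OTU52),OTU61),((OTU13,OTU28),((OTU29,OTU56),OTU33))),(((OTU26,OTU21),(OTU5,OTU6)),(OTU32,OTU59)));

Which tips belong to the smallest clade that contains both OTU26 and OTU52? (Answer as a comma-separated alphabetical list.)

Tracing OTU26: it sits inside (OTU26,OTU21).
Tracing OTU52: it sits inside (OTU7,OTU52).
The smallest clade enclosing both is the whole tree (their MRCA is the root), so the answer is all 14 tips in alphabetical order.

OTU13, OTU21, OTU26, OTU28, OTU29, OTU32, OTU33, OTU5, OTU52, OTU56, OTU59, OTU6, OTU61, OTU7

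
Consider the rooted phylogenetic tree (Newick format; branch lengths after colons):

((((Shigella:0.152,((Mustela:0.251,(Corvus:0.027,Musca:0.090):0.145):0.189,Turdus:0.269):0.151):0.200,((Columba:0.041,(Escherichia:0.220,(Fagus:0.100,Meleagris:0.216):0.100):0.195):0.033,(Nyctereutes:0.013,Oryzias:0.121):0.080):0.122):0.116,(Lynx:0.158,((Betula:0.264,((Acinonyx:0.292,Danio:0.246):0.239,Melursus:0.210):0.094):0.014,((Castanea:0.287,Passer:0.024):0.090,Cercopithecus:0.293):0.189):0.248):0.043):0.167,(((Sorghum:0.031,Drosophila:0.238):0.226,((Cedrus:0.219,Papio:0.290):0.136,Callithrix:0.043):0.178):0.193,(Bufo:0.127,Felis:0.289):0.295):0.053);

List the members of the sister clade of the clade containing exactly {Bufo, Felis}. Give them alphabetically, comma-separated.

Callithrix, Cedrus, Drosophila, Papio, Sorghum

The clade containing exactly {Bufo, Felis} attaches to the tree at the node subtending (((Sorghum,Drosophila),((Cedrus,Papio),Callithrix)),(Bufo,Felis)).
The other lineage descending from that same node — the sister group — is ((Sorghum,Drosophila),((Cedrus,Papio),Callithrix)); its 5 tips in alphabetical order are the answer.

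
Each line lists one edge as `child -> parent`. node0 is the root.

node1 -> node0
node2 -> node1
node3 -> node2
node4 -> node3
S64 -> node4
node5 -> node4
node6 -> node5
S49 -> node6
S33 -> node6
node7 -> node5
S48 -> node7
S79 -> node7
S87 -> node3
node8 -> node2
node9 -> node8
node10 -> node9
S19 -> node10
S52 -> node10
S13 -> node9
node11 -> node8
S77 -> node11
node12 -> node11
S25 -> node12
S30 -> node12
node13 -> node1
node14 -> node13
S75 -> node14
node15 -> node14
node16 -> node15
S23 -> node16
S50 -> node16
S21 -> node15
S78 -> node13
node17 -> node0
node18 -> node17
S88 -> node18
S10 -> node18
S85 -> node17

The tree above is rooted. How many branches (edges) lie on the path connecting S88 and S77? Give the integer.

The MRCA of S88 and S77 is the root of the tree.
From S88 up to that node: 3 branches. From S77 up to the same node: 5 branches. Total: 3 + 5 = 8.

8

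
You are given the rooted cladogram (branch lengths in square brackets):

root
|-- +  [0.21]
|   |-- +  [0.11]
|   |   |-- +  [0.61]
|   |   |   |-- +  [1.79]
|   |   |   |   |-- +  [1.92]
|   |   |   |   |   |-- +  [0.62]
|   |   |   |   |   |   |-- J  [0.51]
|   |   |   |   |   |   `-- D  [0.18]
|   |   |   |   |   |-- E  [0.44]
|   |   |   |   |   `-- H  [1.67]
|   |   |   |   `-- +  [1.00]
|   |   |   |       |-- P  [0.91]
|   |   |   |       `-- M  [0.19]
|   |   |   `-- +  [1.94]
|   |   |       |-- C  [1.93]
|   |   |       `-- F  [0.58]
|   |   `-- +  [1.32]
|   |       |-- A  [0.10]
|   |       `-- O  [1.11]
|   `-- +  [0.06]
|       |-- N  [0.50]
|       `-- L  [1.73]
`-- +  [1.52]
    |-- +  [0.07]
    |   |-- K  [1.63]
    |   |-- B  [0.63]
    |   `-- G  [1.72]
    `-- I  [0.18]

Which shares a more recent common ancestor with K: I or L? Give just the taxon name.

The MRCA of K and I subtends ((K,B,G),I) (4 taxa).
The MRCA of K and L is the root, subtending the entire tree (16 taxa).
The first is nested inside the second, so K shares a more recent common ancestor with I.

I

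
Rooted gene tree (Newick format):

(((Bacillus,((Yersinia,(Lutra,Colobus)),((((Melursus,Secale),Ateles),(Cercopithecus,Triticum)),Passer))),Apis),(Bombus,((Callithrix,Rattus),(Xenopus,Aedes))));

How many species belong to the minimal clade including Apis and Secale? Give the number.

The MRCA of Apis and Secale is the node subtending ((Bacillus,((Yersinia,(Lutra,Colobus)),((((Melursus,Secale),Ateles),(Cercopithecus,Triticum)),Passer))),Apis).
That clade contains 11 terminal taxa: Apis, Ateles, Bacillus, Cercopithecus, Colobus, Lutra, Melursus, Passer, Secale, Triticum, Yersinia.

11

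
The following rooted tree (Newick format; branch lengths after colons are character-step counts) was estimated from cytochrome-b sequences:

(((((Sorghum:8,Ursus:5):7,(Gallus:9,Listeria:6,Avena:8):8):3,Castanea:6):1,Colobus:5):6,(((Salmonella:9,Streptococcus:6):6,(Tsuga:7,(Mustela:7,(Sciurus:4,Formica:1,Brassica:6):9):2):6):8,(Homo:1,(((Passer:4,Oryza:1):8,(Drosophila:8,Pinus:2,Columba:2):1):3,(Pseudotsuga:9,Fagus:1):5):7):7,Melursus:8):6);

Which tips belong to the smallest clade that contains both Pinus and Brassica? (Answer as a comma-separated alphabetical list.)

Tracing Pinus: it sits inside (Drosophila,Pinus,Columba).
Tracing Brassica: it sits inside (Sciurus,Formica,Brassica).
The smallest clade enclosing both is (((Salmonella,Streptococcus),(Tsuga,(Mustela,(Sciurus,Formica,Brassica)))),(Homo,(((Passer,Oryza),(Drosophila,Pinus,Columba)),(Pseudotsuga,Fagus))),Melursus); the answer is its 16 terminal taxa in alphabetical order.

Brassica, Columba, Drosophila, Fagus, Formica, Homo, Melursus, Mustela, Oryza, Passer, Pinus, Pseudotsuga, Salmonella, Sciurus, Streptococcus, Tsuga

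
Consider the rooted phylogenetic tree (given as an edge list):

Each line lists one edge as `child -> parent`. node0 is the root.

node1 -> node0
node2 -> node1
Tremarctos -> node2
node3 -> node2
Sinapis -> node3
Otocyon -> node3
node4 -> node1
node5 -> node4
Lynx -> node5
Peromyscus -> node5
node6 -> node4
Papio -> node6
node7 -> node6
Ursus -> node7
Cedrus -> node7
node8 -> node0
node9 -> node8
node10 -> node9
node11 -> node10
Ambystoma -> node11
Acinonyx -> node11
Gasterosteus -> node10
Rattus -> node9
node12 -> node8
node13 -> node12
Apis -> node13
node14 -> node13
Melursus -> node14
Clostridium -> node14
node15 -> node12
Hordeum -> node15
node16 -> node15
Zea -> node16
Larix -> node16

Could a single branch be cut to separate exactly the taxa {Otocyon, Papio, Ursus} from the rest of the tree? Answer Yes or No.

No

The MRCA of the listed taxa subtends ((Tremarctos,(Sinapis,Otocyon)),((Lynx,Peromyscus),(Papio,(Ursus,Cedrus)))).
That clade also contains Cedrus, Lynx, Peromyscus, Sinapis, Tremarctos, which are not in the proposed group, so the group is not monophyletic.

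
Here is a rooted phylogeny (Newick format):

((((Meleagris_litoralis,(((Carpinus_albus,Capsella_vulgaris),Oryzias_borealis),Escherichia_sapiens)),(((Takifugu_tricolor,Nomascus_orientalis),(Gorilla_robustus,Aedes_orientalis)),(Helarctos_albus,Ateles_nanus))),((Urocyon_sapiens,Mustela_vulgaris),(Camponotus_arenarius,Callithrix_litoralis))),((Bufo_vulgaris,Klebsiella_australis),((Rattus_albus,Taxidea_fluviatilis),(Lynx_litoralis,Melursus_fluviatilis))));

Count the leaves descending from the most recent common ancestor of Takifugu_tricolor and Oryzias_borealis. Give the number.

11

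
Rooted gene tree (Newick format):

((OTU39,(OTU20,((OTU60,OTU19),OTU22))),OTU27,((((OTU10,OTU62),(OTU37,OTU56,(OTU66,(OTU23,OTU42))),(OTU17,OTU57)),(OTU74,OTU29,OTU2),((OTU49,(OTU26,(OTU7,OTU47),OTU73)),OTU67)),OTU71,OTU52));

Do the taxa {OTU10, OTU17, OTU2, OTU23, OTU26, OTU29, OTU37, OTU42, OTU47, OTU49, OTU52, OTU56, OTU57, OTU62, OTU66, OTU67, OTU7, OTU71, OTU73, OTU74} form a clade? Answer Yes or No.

Yes

The most recent common ancestor of these taxa subtends ((((OTU10,OTU62),(OTU37,OTU56,(OTU66,(OTU23,OTU42))),(OTU17,OTU57)),(OTU74,OTU29,OTU2),((OTU49,(OTU26,(OTU7,OTU47),OTU73)),OTU67)),OTU71,OTU52).
That clade has exactly 20 tips — every listed taxon and nothing else — so the group is monophyletic.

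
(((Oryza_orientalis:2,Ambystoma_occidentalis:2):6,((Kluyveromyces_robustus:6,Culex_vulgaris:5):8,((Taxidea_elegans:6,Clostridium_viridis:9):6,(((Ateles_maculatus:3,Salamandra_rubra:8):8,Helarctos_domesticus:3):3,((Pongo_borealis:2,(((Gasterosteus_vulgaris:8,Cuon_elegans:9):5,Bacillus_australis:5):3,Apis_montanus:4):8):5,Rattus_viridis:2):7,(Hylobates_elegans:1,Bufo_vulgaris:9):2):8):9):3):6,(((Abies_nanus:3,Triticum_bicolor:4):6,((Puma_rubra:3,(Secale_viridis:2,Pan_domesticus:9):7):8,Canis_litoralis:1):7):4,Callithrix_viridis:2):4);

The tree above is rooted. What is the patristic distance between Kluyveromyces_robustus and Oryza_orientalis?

The path runs Kluyveromyces_robustus → … → MRCA → … → Oryza_orientalis; the MRCA is the node subtending ((Oryza_orientalis,Ambystoma_occidentalis),((Kluyveromyces_robustus,Culex_vulgaris),((Taxidea_elegans,Clostridium_viridis),(((Ateles_maculatus,Salamandra_rubra),Helarctos_domesticus),((Pongo_borealis,(((Gasterosteus_vulgaris,Cuon_elegans),Bacillus_australis),Apis_montanus)),Rattus_viridis),(Hylobates_elegans,Bufo_vulgaris))))).
Branch lengths along that path: 6 + 8 + 3 + 6 + 2 = 25.

25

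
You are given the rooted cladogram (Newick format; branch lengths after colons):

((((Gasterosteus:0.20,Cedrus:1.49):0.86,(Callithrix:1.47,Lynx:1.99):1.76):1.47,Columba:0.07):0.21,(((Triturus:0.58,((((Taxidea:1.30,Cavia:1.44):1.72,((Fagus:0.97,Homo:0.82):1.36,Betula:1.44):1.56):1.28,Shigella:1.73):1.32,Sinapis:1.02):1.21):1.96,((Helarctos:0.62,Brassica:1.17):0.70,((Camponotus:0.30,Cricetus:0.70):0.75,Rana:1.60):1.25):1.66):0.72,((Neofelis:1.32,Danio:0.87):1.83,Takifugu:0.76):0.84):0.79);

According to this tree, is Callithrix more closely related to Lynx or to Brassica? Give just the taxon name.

Lynx

The MRCA of Callithrix and Lynx subtends (Callithrix,Lynx) (2 taxa).
The MRCA of Callithrix and Brassica is the root, subtending the entire tree (21 taxa).
The first is nested inside the second, so Callithrix shares a more recent common ancestor with Lynx.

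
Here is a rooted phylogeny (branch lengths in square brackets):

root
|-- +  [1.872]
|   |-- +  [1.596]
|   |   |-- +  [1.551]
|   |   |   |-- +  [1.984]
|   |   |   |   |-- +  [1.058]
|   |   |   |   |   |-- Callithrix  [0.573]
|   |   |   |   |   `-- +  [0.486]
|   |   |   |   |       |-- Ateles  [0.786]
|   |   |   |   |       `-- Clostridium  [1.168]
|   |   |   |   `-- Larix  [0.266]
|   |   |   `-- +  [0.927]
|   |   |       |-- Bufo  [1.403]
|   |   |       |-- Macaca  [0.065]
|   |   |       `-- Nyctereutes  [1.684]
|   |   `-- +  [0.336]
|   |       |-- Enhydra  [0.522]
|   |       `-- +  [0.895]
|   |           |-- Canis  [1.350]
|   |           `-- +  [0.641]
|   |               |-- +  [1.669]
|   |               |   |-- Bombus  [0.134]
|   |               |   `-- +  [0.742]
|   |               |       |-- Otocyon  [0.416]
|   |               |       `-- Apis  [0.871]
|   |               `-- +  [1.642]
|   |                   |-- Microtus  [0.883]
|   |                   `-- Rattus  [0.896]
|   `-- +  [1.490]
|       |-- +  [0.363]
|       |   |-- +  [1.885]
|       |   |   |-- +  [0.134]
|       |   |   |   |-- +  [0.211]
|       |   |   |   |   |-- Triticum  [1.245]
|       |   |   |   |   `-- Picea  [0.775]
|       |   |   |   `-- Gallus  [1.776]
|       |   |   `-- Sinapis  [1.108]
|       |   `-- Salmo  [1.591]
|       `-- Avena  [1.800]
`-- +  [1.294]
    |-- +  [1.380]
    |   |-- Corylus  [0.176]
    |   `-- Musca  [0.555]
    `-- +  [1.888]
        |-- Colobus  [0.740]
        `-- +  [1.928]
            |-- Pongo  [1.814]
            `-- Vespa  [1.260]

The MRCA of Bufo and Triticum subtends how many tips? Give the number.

The MRCA of Bufo and Triticum is the node subtending (((((Callithrix,(Ateles,Clostridium)),Larix),(Bufo,Macaca,Nyctereutes)),(Enhydra,(Canis,((Bombus,(Otocyon,Apis)),(Microtus,Rattus))))),(((((Triticum,Picea),Gallus),Sinapis),Salmo),Avena)).
That clade contains 20 terminal taxa: Apis, Ateles, Avena, Bombus, Bufo, Callithrix, Canis, Clostridium, Enhydra, Gallus, Larix, Macaca, Microtus, Nyctereutes, Otocyon, Picea, Rattus, Salmo, Sinapis, Triticum.

20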